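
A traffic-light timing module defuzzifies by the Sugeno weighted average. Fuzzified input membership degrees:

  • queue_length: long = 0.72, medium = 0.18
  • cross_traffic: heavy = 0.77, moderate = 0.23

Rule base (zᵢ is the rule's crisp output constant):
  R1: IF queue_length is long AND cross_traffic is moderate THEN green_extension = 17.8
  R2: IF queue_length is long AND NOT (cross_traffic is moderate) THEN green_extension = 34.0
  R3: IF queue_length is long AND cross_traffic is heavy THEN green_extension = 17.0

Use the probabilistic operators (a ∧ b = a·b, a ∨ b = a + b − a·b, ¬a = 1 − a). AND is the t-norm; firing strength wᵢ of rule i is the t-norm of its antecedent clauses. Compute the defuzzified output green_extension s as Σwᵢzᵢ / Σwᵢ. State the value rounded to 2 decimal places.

24.50

R1 (z=17.8): long=0.72, moderate=0.23; AND[a·b] → w = 0.1656
R2 (z=34.0): long=0.72, ¬moderate=1−0.23=0.77; AND[a·b] → w = 0.5544
R3 (z=17.0): long=0.72, heavy=0.77; AND[a·b] → w = 0.5544
Weighted average = (0.1656·17.8 + 0.5544·34.0 + 0.5544·17.0) / (0.1656 + 0.5544 + 0.5544)
  = 31.2221 / 1.2744 = 24.50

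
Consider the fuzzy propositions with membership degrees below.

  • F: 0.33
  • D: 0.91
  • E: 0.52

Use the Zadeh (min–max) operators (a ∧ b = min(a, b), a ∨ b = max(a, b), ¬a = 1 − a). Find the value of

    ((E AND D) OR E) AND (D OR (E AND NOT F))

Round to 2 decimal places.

E AND D = min(a, b) on (0.52, 0.91) = 0.52
(E AND D) OR E = max(a, b) on (0.52, 0.52) = 0.52
NOT F = 1 − 0.33 = 0.67
E AND NOT F = min(a, b) on (0.52, 0.67) = 0.52
D OR (E AND NOT F) = max(a, b) on (0.91, 0.52) = 0.91
((E AND D) OR E) AND (D OR (E AND NOT F)) = min(a, b) on (0.52, 0.91) = 0.52

0.52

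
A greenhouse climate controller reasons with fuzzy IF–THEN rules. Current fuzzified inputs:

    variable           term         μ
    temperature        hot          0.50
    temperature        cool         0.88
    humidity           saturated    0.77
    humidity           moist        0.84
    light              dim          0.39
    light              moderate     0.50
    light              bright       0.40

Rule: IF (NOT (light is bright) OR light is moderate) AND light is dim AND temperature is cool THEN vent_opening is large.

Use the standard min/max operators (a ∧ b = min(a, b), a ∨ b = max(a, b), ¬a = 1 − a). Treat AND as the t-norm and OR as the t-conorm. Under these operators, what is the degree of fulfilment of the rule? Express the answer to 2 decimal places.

firing strength: (¬bright=1−0.40=0.60 OR moderate=0.50) = 0.60; AND[min(a, b)] with dim=0.39, cool=0.88 → w = 0.39

0.39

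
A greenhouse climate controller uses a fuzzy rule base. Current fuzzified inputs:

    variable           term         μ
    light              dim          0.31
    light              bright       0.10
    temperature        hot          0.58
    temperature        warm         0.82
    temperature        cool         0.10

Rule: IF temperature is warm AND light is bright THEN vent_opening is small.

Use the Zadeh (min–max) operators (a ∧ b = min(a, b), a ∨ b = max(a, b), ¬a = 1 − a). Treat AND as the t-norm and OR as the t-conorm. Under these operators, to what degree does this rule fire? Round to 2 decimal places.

firing strength: warm=0.82, bright=0.10; AND[min(a, b)] → w = 0.10

0.10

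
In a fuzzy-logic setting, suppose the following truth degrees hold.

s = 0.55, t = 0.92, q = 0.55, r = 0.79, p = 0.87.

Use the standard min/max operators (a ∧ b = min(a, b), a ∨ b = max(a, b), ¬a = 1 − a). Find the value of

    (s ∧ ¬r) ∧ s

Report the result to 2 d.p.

¬r = 1 − 0.79 = 0.21
s ∧ ¬r = min(a, b) on (0.55, 0.21) = 0.21
(s ∧ ¬r) ∧ s = min(a, b) on (0.21, 0.55) = 0.21

0.21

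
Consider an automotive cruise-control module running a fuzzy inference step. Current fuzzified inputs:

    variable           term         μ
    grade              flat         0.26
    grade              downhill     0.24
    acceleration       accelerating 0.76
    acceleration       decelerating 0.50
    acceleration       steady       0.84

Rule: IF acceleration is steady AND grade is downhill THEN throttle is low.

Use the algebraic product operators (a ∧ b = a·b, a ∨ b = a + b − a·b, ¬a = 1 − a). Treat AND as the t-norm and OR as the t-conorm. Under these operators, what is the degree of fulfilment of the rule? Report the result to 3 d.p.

firing strength: steady=0.84, downhill=0.24; AND[a·b] → w = 0.2016

0.202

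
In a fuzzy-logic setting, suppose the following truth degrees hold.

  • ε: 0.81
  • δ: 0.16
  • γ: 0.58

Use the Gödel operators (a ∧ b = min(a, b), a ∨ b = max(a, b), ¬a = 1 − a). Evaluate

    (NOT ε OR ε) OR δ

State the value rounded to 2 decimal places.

NOT ε = 1 − 0.81 = 0.19
NOT ε OR ε = max(a, b) on (0.19, 0.81) = 0.81
(NOT ε OR ε) OR δ = max(a, b) on (0.81, 0.16) = 0.81

0.81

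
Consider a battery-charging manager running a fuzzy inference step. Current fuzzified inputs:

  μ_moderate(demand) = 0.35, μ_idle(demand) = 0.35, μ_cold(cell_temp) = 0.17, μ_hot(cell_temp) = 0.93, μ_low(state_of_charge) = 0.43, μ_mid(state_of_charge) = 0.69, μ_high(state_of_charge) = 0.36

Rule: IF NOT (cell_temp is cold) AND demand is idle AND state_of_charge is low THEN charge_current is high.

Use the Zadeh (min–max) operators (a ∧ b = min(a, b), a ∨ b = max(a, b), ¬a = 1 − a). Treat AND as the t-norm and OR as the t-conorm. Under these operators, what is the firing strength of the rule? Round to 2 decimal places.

firing strength: ¬cold=1−0.17=0.83, idle=0.35, low=0.43; AND[min(a, b)] → w = 0.35

0.35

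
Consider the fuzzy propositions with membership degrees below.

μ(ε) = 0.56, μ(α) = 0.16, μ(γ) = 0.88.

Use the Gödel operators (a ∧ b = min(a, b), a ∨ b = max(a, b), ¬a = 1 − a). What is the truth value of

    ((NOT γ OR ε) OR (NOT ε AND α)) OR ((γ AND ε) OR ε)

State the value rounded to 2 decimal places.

0.56

NOT γ = 1 − 0.88 = 0.12
NOT γ OR ε = max(a, b) on (0.12, 0.56) = 0.56
NOT ε = 1 − 0.56 = 0.44
NOT ε AND α = min(a, b) on (0.44, 0.16) = 0.16
(NOT γ OR ε) OR (NOT ε AND α) = max(a, b) on (0.56, 0.16) = 0.56
γ AND ε = min(a, b) on (0.88, 0.56) = 0.56
(γ AND ε) OR ε = max(a, b) on (0.56, 0.56) = 0.56
((NOT γ OR ε) OR (NOT ε AND α)) OR ((γ AND ε) OR ε) = max(a, b) on (0.56, 0.56) = 0.56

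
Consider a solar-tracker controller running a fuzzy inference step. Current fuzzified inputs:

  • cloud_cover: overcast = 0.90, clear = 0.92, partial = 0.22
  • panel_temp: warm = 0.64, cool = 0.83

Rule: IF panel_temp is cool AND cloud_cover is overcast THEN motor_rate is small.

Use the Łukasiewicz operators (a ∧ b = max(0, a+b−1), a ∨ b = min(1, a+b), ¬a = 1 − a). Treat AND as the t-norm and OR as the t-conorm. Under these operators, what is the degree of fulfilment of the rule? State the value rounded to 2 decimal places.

firing strength: cool=0.83, overcast=0.90; AND[max(0, a+b−1)] → w = 0.73

0.73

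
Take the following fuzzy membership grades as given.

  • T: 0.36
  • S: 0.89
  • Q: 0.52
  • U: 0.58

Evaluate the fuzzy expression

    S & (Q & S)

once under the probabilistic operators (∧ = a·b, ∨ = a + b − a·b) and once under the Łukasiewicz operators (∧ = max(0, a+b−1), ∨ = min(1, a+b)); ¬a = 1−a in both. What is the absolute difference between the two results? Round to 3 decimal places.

0.112

Under probabilistic:
  Q & S = a·b on (0.5200, 0.8900) = 0.4628
  S & (Q & S) = a·b on (0.8900, 0.4628) = 0.4119
  → value = 0.4119
Under Łukasiewicz:
  Q & S = max(0, a+b−1) on (0.52, 0.89) = 0.41
  S & (Q & S) = max(0, a+b−1) on (0.89, 0.41) = 0.30
  → value = 0.3000
|0.4119 − 0.3000| = 0.112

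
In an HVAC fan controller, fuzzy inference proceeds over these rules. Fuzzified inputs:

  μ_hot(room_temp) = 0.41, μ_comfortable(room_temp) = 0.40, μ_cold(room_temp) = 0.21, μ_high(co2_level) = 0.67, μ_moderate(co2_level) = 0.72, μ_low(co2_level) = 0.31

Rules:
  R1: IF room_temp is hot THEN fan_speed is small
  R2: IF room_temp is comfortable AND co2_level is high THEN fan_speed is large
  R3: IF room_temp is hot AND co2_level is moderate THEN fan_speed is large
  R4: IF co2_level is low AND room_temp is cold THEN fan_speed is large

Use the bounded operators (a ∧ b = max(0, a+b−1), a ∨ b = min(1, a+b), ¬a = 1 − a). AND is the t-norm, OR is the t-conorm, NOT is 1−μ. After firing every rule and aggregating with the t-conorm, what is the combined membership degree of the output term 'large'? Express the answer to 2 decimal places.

0.20

R1: hot=0.41 → w = 0.41
R2: comfortable=0.40, high=0.67; AND[max(0, a+b−1)] → w = 0.07
R3: hot=0.41, moderate=0.72; AND[max(0, a+b−1)] → w = 0.13
R4: low=0.31, cold=0.21; AND[max(0, a+b−1)] → w = 0.00
Rules with consequent 'large': {R2, R3, R4} → strengths 0.07, 0.13, 0.00
Aggregate via t-conorm [min(1, a+b)]: 0.20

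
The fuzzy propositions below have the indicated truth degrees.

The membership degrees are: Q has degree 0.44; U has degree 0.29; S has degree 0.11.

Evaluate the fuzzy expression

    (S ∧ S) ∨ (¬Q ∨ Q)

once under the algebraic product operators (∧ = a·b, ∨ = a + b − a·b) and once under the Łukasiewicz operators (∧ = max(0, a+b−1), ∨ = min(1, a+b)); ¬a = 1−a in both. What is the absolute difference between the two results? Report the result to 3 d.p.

0.243

Under algebraic product:
  S ∧ S = a·b on (0.1100, 0.1100) = 0.0121
  ¬Q = 1 − 0.4400 = 0.5600
  ¬Q ∨ Q = a + b − a·b on (0.5600, 0.4400) = 0.7536
  (S ∧ S) ∨ (¬Q ∨ Q) = a + b − a·b on (0.0121, 0.7536) = 0.7566
  → value = 0.7566
Under Łukasiewicz:
  S ∧ S = max(0, a+b−1) on (0.11, 0.11) = 0.00
  ¬Q = 1 − 0.44 = 0.56
  ¬Q ∨ Q = min(1, a+b) on (0.56, 0.44) = 1.00
  (S ∧ S) ∨ (¬Q ∨ Q) = min(1, a+b) on (0.00, 1.00) = 1.00
  → value = 1.0000
|0.7566 − 1.0000| = 0.243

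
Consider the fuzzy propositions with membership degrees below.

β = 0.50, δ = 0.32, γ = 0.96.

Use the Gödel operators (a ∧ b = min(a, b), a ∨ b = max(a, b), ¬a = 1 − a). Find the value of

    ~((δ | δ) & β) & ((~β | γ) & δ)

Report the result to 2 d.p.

δ | δ = max(a, b) on (0.32, 0.32) = 0.32
(δ | δ) & β = min(a, b) on (0.32, 0.50) = 0.32
~((δ | δ) & β) = 1 − 0.32 = 0.68
~β = 1 − 0.50 = 0.50
~β | γ = max(a, b) on (0.50, 0.96) = 0.96
(~β | γ) & δ = min(a, b) on (0.96, 0.32) = 0.32
~((δ | δ) & β) & ((~β | γ) & δ) = min(a, b) on (0.68, 0.32) = 0.32

0.32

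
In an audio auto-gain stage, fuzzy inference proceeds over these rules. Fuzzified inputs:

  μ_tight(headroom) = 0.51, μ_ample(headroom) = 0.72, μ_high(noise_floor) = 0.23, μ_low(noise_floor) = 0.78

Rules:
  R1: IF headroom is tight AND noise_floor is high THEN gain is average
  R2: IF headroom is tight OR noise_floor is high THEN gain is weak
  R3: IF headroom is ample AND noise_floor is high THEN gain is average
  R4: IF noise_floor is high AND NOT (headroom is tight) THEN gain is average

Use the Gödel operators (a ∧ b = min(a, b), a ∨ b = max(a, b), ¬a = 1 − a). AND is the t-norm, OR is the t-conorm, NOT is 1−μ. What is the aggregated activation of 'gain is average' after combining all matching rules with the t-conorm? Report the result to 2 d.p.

R1: tight=0.51, high=0.23; AND[min(a, b)] → w = 0.23
R2: tight=0.51, high=0.23; OR[max(a, b)] → w = 0.51
R3: ample=0.72, high=0.23; AND[min(a, b)] → w = 0.23
R4: high=0.23, ¬tight=1−0.51=0.49; AND[min(a, b)] → w = 0.23
Rules with consequent 'average': {R1, R3, R4} → strengths 0.23, 0.23, 0.23
Aggregate via t-conorm [max(a, b)]: 0.23

0.23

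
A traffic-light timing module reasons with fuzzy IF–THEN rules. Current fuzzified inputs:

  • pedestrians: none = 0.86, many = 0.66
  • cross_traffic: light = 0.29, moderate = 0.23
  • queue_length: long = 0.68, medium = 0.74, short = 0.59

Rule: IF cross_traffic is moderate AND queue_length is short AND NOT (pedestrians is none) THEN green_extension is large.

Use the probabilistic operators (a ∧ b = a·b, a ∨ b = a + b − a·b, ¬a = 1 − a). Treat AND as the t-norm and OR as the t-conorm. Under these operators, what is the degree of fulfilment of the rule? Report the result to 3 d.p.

firing strength: moderate=0.23, short=0.59, ¬none=1−0.86=0.14; AND[a·b] → w = 0.0190

0.019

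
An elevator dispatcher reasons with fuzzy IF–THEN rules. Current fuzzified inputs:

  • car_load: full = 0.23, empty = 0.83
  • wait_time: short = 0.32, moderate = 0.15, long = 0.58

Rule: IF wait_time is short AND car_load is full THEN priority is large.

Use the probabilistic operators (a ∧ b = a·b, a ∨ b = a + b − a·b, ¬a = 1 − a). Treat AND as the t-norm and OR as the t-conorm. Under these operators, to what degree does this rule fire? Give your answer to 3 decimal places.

firing strength: short=0.32, full=0.23; AND[a·b] → w = 0.0736

0.074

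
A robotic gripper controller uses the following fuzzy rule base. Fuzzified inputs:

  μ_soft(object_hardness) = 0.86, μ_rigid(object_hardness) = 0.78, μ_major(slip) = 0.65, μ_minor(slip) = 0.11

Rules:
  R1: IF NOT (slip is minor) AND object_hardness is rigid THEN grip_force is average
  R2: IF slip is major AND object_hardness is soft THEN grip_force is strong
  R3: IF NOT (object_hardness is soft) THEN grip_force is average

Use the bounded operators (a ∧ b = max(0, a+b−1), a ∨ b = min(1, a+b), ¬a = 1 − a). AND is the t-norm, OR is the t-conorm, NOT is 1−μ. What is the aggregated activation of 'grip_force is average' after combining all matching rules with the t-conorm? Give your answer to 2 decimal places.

R1: ¬minor=1−0.11=0.89, rigid=0.78; AND[max(0, a+b−1)] → w = 0.67
R2: major=0.65, soft=0.86; AND[max(0, a+b−1)] → w = 0.51
R3: ¬soft=1−0.86=0.14 → w = 0.14
Rules with consequent 'average': {R1, R3} → strengths 0.67, 0.14
Aggregate via t-conorm [min(1, a+b)]: 0.81

0.81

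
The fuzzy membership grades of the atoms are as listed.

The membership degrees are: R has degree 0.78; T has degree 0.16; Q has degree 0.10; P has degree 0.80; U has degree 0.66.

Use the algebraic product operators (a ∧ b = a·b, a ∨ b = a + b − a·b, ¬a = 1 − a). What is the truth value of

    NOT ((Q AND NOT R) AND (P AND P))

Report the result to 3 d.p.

0.986

NOT R = 1 − 0.7800 = 0.2200
Q AND NOT R = a·b on (0.1000, 0.2200) = 0.0220
P AND P = a·b on (0.8000, 0.8000) = 0.6400
(Q AND NOT R) AND (P AND P) = a·b on (0.0220, 0.6400) = 0.0141
NOT ((Q AND NOT R) AND (P AND P)) = 1 − 0.0141 = 0.9859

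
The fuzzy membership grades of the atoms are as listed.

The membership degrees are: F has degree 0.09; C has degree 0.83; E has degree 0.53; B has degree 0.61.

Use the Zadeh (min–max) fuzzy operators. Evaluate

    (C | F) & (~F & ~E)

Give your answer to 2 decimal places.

0.47

C | F = max(a, b) on (0.83, 0.09) = 0.83
~F = 1 − 0.09 = 0.91
~E = 1 − 0.53 = 0.47
~F & ~E = min(a, b) on (0.91, 0.47) = 0.47
(C | F) & (~F & ~E) = min(a, b) on (0.83, 0.47) = 0.47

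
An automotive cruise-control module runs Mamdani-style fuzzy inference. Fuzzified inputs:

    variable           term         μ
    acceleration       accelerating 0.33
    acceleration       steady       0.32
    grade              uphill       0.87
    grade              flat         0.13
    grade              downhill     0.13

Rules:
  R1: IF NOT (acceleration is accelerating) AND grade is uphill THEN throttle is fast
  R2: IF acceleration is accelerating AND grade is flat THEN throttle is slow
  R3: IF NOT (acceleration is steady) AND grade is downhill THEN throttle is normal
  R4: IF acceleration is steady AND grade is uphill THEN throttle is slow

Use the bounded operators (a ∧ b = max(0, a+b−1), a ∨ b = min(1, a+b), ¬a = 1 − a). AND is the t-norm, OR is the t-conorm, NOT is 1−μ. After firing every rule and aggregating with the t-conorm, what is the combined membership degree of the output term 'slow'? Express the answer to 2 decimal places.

R1: ¬accelerating=1−0.33=0.67, uphill=0.87; AND[max(0, a+b−1)] → w = 0.54
R2: accelerating=0.33, flat=0.13; AND[max(0, a+b−1)] → w = 0.00
R3: ¬steady=1−0.32=0.68, downhill=0.13; AND[max(0, a+b−1)] → w = 0.00
R4: steady=0.32, uphill=0.87; AND[max(0, a+b−1)] → w = 0.19
Rules with consequent 'slow': {R2, R4} → strengths 0.00, 0.19
Aggregate via t-conorm [min(1, a+b)]: 0.19

0.19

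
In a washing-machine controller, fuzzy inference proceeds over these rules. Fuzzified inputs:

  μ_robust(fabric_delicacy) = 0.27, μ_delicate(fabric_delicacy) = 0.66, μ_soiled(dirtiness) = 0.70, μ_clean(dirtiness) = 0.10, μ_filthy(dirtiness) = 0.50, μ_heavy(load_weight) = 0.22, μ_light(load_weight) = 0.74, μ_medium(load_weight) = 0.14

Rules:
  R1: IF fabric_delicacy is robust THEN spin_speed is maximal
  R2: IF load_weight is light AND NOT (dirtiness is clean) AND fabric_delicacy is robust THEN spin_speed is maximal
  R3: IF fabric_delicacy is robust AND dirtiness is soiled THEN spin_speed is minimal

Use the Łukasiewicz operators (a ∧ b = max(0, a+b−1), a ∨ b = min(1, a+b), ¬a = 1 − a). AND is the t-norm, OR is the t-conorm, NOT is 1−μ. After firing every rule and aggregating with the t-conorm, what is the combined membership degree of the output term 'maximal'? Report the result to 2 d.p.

0.27

R1: robust=0.27 → w = 0.27
R2: light=0.74, ¬clean=1−0.10=0.90, robust=0.27; AND[max(0, a+b−1)] → w = 0.00
R3: robust=0.27, soiled=0.70; AND[max(0, a+b−1)] → w = 0.00
Rules with consequent 'maximal': {R1, R2} → strengths 0.27, 0.00
Aggregate via t-conorm [min(1, a+b)]: 0.27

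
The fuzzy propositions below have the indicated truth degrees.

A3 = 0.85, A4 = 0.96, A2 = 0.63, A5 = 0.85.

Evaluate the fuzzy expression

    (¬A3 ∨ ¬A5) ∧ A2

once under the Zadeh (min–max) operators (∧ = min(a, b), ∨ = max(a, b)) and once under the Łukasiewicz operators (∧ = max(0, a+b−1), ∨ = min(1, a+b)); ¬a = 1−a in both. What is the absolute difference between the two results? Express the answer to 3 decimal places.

Under Zadeh (min–max):
  ¬A3 = 1 − 0.85 = 0.15
  ¬A5 = 1 − 0.85 = 0.15
  ¬A3 ∨ ¬A5 = max(a, b) on (0.15, 0.15) = 0.15
  (¬A3 ∨ ¬A5) ∧ A2 = min(a, b) on (0.15, 0.63) = 0.15
  → value = 0.1500
Under Łukasiewicz:
  ¬A3 = 1 − 0.85 = 0.15
  ¬A5 = 1 − 0.85 = 0.15
  ¬A3 ∨ ¬A5 = min(1, a+b) on (0.15, 0.15) = 0.30
  (¬A3 ∨ ¬A5) ∧ A2 = max(0, a+b−1) on (0.30, 0.63) = 0.00
  → value = 0.0000
|0.1500 − 0.0000| = 0.150

0.150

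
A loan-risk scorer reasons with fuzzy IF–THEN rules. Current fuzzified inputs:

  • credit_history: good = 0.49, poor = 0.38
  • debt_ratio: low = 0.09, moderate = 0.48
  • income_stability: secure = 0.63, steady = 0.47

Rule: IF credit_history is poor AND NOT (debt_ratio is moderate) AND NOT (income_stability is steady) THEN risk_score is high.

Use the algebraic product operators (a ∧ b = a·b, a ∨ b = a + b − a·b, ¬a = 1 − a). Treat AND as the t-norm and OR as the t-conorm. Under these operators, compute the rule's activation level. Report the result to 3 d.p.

0.105

firing strength: poor=0.38, ¬moderate=1−0.48=0.52, ¬steady=1−0.47=0.53; AND[a·b] → w = 0.1047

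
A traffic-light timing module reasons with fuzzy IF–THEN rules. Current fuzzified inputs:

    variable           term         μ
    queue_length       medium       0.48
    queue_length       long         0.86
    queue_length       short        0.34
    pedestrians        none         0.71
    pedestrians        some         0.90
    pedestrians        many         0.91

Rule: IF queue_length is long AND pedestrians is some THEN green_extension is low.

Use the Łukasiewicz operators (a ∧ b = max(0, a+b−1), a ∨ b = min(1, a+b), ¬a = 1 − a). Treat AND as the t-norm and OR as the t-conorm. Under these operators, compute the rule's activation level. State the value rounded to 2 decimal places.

firing strength: long=0.86, some=0.90; AND[max(0, a+b−1)] → w = 0.76

0.76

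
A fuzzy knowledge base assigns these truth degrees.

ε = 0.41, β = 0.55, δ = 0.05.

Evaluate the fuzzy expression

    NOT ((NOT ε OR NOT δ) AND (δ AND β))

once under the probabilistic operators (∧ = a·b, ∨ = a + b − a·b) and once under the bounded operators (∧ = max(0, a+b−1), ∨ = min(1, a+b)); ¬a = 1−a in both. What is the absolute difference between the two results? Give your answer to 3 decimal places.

Under probabilistic:
  NOT ε = 1 − 0.4100 = 0.5900
  NOT δ = 1 − 0.0500 = 0.9500
  NOT ε OR NOT δ = a + b − a·b on (0.5900, 0.9500) = 0.9795
  δ AND β = a·b on (0.0500, 0.5500) = 0.0275
  (NOT ε OR NOT δ) AND (δ AND β) = a·b on (0.9795, 0.0275) = 0.0269
  NOT ((NOT ε OR NOT δ) AND (δ AND β)) = 1 − 0.0269 = 0.9731
  → value = 0.9731
Under bounded:
  NOT ε = 1 − 0.41 = 0.59
  NOT δ = 1 − 0.05 = 0.95
  NOT ε OR NOT δ = min(1, a+b) on (0.59, 0.95) = 1.00
  δ AND β = max(0, a+b−1) on (0.05, 0.55) = 0.00
  (NOT ε OR NOT δ) AND (δ AND β) = max(0, a+b−1) on (1.00, 0.00) = 0.00
  NOT ((NOT ε OR NOT δ) AND (δ AND β)) = 1 − 0.00 = 1.00
  → value = 1.0000
|0.9731 − 1.0000| = 0.027

0.027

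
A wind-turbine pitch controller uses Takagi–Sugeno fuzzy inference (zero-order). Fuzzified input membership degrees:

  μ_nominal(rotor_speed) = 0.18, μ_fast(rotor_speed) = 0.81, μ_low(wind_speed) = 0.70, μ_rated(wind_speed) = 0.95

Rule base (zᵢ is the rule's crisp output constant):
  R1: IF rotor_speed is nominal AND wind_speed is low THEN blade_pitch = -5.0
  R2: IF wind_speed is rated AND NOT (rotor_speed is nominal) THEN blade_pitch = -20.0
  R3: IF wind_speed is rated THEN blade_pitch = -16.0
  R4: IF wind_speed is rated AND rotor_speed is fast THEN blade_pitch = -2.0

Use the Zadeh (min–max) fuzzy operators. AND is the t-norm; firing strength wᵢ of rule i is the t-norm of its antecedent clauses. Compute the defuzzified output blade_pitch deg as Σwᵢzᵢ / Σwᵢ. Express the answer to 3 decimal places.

R1 (z=-5.0): nominal=0.18, low=0.70; AND[min(a, b)] → w = 0.18
R2 (z=-20.0): rated=0.95, ¬nominal=1−0.18=0.82; AND[min(a, b)] → w = 0.82
R3 (z=-16.0): rated=0.95 → w = 0.95
R4 (z=-2.0): rated=0.95, fast=0.81; AND[min(a, b)] → w = 0.81
Weighted average = (0.18·-5.0 + 0.82·-20.0 + 0.95·-16.0 + 0.81·-2.0) / (0.18 + 0.82 + 0.95 + 0.81)
  = -34.1200 / 2.7600 = -12.362

-12.362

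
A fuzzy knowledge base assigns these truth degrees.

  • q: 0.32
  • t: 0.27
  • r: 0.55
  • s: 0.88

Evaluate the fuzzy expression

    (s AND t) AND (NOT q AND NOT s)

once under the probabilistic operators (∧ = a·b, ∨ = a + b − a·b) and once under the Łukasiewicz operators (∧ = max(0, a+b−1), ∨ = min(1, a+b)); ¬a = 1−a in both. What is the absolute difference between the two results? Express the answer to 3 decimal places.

0.019

Under probabilistic:
  s AND t = a·b on (0.8800, 0.2700) = 0.2376
  NOT q = 1 − 0.3200 = 0.6800
  NOT s = 1 − 0.8800 = 0.1200
  NOT q AND NOT s = a·b on (0.6800, 0.1200) = 0.0816
  (s AND t) AND (NOT q AND NOT s) = a·b on (0.2376, 0.0816) = 0.0194
  → value = 0.0194
Under Łukasiewicz:
  s AND t = max(0, a+b−1) on (0.88, 0.27) = 0.15
  NOT q = 1 − 0.32 = 0.68
  NOT s = 1 − 0.88 = 0.12
  NOT q AND NOT s = max(0, a+b−1) on (0.68, 0.12) = 0.00
  (s AND t) AND (NOT q AND NOT s) = max(0, a+b−1) on (0.15, 0.00) = 0.00
  → value = 0.0000
|0.0194 − 0.0000| = 0.019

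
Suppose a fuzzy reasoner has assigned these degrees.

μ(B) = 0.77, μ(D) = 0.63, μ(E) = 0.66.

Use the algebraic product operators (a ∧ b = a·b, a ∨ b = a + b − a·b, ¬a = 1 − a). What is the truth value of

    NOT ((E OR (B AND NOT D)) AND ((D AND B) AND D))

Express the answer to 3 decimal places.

0.769

NOT D = 1 − 0.6300 = 0.3700
B AND NOT D = a·b on (0.7700, 0.3700) = 0.2849
E OR (B AND NOT D) = a + b − a·b on (0.6600, 0.2849) = 0.7569
D AND B = a·b on (0.6300, 0.7700) = 0.4851
(D AND B) AND D = a·b on (0.4851, 0.6300) = 0.3056
(E OR (B AND NOT D)) AND ((D AND B) AND D) = a·b on (0.7569, 0.3056) = 0.2313
NOT ((E OR (B AND NOT D)) AND ((D AND B) AND D)) = 1 − 0.2313 = 0.7687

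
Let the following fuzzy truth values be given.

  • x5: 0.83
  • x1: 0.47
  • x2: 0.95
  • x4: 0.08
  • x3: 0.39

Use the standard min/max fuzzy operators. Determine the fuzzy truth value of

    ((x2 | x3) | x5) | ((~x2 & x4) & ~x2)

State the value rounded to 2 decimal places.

x2 | x3 = max(a, b) on (0.95, 0.39) = 0.95
(x2 | x3) | x5 = max(a, b) on (0.95, 0.83) = 0.95
~x2 = 1 − 0.95 = 0.05
~x2 & x4 = min(a, b) on (0.05, 0.08) = 0.05
~x2 = 1 − 0.95 = 0.05
(~x2 & x4) & ~x2 = min(a, b) on (0.05, 0.05) = 0.05
((x2 | x3) | x5) | ((~x2 & x4) & ~x2) = max(a, b) on (0.95, 0.05) = 0.95

0.95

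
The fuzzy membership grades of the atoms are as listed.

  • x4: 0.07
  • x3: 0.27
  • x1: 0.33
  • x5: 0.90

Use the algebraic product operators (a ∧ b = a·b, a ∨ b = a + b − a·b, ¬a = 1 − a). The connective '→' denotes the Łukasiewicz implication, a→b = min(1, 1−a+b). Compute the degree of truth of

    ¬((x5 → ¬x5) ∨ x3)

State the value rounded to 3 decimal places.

¬x5 = 1 − 0.9000 = 0.1000
x5 → ¬x5  [Łukasiewicz: min(1, 1−a+b)] with a=0.9000, b=0.1000 → 0.2000
(x5 → ¬x5) ∨ x3 = a + b − a·b on (0.2000, 0.2700) = 0.4160
¬((x5 → ¬x5) ∨ x3) = 1 − 0.4160 = 0.5840

0.584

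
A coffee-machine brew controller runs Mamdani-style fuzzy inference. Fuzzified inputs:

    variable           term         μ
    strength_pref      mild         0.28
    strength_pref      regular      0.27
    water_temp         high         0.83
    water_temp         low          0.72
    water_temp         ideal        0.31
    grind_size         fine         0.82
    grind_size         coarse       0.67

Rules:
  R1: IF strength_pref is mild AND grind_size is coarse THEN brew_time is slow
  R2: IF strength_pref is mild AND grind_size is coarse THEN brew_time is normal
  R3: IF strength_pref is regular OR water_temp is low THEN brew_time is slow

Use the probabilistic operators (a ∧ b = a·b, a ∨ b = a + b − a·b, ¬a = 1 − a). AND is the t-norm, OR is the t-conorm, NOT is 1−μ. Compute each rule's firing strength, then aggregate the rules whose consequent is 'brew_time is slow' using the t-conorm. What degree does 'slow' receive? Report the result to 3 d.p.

0.834

R1: mild=0.28, coarse=0.67; AND[a·b] → w = 0.1876
R2: mild=0.28, coarse=0.67; AND[a·b] → w = 0.1876
R3: regular=0.27, low=0.72; OR[a + b − a·b] → w = 0.7956
Rules with consequent 'slow': {R1, R3} → strengths 0.1876, 0.7956
Aggregate via t-conorm [a + b − a·b]: 0.8339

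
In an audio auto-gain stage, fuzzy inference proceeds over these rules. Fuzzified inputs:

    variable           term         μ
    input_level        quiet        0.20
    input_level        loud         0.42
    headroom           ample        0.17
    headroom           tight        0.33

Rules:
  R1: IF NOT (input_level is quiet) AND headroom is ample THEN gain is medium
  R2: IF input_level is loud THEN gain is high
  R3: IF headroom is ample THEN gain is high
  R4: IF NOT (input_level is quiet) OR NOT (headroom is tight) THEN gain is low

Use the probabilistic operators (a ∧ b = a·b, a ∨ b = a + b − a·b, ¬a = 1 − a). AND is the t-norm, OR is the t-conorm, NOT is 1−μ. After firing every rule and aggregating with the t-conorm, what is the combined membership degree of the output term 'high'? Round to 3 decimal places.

0.519

R1: ¬quiet=1−0.20=0.80, ample=0.17; AND[a·b] → w = 0.1360
R2: loud=0.42 → w = 0.4200
R3: ample=0.17 → w = 0.1700
R4: ¬quiet=1−0.20=0.80, ¬tight=1−0.33=0.67; OR[a + b − a·b] → w = 0.9340
Rules with consequent 'high': {R2, R3} → strengths 0.4200, 0.1700
Aggregate via t-conorm [a + b − a·b]: 0.5186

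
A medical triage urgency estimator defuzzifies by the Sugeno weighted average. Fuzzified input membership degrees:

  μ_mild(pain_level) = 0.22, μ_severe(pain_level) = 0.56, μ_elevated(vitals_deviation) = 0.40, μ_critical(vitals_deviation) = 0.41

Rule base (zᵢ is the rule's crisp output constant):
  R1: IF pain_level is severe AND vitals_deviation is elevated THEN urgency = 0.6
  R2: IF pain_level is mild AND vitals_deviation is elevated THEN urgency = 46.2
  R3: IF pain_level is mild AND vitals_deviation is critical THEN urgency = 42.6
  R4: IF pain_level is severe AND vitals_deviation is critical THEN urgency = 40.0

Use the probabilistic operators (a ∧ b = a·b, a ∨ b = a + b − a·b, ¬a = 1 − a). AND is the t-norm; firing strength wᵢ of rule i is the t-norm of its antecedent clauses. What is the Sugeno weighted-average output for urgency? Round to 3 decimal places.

R1 (z=0.6): severe=0.56, elevated=0.40; AND[a·b] → w = 0.2240
R2 (z=46.2): mild=0.22, elevated=0.40; AND[a·b] → w = 0.0880
R3 (z=42.6): mild=0.22, critical=0.41; AND[a·b] → w = 0.0902
R4 (z=40.0): severe=0.56, critical=0.41; AND[a·b] → w = 0.2296
Weighted average = (0.2240·0.6 + 0.0880·46.2 + 0.0902·42.6 + 0.2296·40.0) / (0.2240 + 0.0880 + 0.0902 + 0.2296)
  = 17.2265 / 0.6318 = 27.266

27.266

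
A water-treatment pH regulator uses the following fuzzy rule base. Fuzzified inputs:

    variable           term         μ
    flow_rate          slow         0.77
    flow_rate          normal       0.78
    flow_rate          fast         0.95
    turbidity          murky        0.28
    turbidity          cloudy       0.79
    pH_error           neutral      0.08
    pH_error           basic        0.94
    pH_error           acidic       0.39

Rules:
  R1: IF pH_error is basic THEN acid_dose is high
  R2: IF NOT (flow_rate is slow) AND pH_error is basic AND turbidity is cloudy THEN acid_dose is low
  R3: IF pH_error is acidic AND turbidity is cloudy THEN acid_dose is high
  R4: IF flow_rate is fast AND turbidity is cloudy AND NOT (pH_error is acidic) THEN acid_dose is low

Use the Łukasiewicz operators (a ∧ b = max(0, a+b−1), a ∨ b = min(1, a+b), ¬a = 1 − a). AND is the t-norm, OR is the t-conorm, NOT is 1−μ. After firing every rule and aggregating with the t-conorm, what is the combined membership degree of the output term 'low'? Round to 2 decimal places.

0.35

R1: basic=0.94 → w = 0.94
R2: ¬slow=1−0.77=0.23, basic=0.94, cloudy=0.79; AND[max(0, a+b−1)] → w = 0.00
R3: acidic=0.39, cloudy=0.79; AND[max(0, a+b−1)] → w = 0.18
R4: fast=0.95, cloudy=0.79, ¬acidic=1−0.39=0.61; AND[max(0, a+b−1)] → w = 0.35
Rules with consequent 'low': {R2, R4} → strengths 0.00, 0.35
Aggregate via t-conorm [min(1, a+b)]: 0.35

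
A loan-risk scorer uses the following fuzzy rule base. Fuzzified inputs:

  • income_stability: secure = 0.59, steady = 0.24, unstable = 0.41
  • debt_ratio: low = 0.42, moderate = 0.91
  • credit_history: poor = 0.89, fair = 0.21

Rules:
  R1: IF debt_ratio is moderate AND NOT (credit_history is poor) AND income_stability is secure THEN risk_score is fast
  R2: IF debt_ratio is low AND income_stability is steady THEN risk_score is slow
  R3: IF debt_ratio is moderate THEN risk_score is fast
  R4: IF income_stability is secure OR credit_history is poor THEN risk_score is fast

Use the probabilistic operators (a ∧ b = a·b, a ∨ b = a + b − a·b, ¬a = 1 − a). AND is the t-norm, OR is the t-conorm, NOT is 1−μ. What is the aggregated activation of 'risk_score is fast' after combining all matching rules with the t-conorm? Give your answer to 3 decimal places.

R1: moderate=0.91, ¬poor=1−0.89=0.11, secure=0.59; AND[a·b] → w = 0.0591
R2: low=0.42, steady=0.24; AND[a·b] → w = 0.1008
R3: moderate=0.91 → w = 0.9100
R4: secure=0.59, poor=0.89; OR[a + b − a·b] → w = 0.9549
Rules with consequent 'fast': {R1, R3, R4} → strengths 0.0591, 0.9100, 0.9549
Aggregate via t-conorm [a + b − a·b]: 0.9962

0.996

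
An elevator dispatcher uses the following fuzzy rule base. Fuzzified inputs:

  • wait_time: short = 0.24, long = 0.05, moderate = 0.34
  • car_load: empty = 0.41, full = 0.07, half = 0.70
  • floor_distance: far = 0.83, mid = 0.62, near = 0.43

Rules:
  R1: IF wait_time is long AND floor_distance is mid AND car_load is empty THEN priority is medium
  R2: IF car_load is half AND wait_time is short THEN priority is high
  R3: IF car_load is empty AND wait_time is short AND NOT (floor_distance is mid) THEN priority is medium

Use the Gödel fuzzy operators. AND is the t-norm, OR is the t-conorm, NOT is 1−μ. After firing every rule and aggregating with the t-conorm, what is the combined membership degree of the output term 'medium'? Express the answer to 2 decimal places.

0.24

R1: long=0.05, mid=0.62, empty=0.41; AND[min(a, b)] → w = 0.05
R2: half=0.70, short=0.24; AND[min(a, b)] → w = 0.24
R3: empty=0.41, short=0.24, ¬mid=1−0.62=0.38; AND[min(a, b)] → w = 0.24
Rules with consequent 'medium': {R1, R3} → strengths 0.05, 0.24
Aggregate via t-conorm [max(a, b)]: 0.24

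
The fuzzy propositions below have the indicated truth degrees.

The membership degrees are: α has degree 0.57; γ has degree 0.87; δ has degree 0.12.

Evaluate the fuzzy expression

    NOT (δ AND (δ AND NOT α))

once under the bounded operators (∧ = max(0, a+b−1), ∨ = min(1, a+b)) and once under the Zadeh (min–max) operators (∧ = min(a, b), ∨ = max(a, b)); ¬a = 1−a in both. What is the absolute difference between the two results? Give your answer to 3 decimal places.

Under bounded:
  NOT α = 1 − 0.57 = 0.43
  δ AND NOT α = max(0, a+b−1) on (0.12, 0.43) = 0.00
  δ AND (δ AND NOT α) = max(0, a+b−1) on (0.12, 0.00) = 0.00
  NOT (δ AND (δ AND NOT α)) = 1 − 0.00 = 1.00
  → value = 1.0000
Under Zadeh (min–max):
  NOT α = 1 − 0.57 = 0.43
  δ AND NOT α = min(a, b) on (0.12, 0.43) = 0.12
  δ AND (δ AND NOT α) = min(a, b) on (0.12, 0.12) = 0.12
  NOT (δ AND (δ AND NOT α)) = 1 − 0.12 = 0.88
  → value = 0.8800
|1.0000 − 0.8800| = 0.120

0.120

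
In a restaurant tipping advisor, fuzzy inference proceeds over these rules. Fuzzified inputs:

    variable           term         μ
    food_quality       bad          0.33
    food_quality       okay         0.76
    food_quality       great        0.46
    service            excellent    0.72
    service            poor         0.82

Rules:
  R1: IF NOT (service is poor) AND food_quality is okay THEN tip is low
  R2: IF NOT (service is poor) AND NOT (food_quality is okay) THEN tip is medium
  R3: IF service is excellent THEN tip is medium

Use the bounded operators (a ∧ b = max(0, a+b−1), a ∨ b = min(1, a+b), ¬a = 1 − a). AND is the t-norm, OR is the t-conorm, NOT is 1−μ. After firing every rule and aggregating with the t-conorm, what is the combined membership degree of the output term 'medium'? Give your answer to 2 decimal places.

0.72

R1: ¬poor=1−0.82=0.18, okay=0.76; AND[max(0, a+b−1)] → w = 0.00
R2: ¬poor=1−0.82=0.18, ¬okay=1−0.76=0.24; AND[max(0, a+b−1)] → w = 0.00
R3: excellent=0.72 → w = 0.72
Rules with consequent 'medium': {R2, R3} → strengths 0.00, 0.72
Aggregate via t-conorm [min(1, a+b)]: 0.72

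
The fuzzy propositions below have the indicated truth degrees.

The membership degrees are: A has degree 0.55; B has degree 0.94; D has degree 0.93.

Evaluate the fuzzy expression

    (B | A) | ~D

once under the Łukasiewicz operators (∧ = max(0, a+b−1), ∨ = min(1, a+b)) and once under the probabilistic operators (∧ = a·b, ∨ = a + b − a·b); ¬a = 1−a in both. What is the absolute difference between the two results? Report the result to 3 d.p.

0.025

Under Łukasiewicz:
  B | A = min(1, a+b) on (0.94, 0.55) = 1.00
  ~D = 1 − 0.93 = 0.07
  (B | A) | ~D = min(1, a+b) on (1.00, 0.07) = 1.00
  → value = 1.0000
Under probabilistic:
  B | A = a + b − a·b on (0.9400, 0.5500) = 0.9730
  ~D = 1 − 0.9300 = 0.0700
  (B | A) | ~D = a + b − a·b on (0.9730, 0.0700) = 0.9749
  → value = 0.9749
|1.0000 − 0.9749| = 0.025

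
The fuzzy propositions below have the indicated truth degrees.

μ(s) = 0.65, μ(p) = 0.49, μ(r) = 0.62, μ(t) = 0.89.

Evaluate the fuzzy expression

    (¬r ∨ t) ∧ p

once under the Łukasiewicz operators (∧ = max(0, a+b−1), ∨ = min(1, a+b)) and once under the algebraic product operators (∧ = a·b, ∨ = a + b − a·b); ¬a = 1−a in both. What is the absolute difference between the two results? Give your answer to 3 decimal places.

0.033

Under Łukasiewicz:
  ¬r = 1 − 0.62 = 0.38
  ¬r ∨ t = min(1, a+b) on (0.38, 0.89) = 1.00
  (¬r ∨ t) ∧ p = max(0, a+b−1) on (1.00, 0.49) = 0.49
  → value = 0.4900
Under algebraic product:
  ¬r = 1 − 0.6200 = 0.3800
  ¬r ∨ t = a + b − a·b on (0.3800, 0.8900) = 0.9318
  (¬r ∨ t) ∧ p = a·b on (0.9318, 0.4900) = 0.4566
  → value = 0.4566
|0.4900 − 0.4566| = 0.033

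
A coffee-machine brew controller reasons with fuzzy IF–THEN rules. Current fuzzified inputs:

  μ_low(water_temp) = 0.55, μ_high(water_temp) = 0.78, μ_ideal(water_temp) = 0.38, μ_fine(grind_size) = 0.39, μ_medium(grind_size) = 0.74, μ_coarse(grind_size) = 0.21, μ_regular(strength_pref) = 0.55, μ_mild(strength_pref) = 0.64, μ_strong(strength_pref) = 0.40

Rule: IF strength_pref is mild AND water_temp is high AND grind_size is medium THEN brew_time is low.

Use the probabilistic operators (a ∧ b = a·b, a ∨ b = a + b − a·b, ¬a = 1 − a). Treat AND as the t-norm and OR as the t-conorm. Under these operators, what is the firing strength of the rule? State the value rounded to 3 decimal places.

0.369

firing strength: mild=0.64, high=0.78, medium=0.74; AND[a·b] → w = 0.3694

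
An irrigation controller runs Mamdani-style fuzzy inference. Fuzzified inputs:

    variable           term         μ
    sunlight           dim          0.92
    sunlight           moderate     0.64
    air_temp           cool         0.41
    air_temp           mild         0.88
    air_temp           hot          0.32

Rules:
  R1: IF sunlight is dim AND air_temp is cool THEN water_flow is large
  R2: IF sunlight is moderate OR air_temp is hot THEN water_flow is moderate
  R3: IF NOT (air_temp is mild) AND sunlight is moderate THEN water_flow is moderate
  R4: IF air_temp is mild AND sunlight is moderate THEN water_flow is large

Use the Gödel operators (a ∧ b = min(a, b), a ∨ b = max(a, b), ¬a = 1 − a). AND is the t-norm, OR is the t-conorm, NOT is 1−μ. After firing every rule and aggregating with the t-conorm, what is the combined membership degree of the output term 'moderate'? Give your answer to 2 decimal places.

0.64

R1: dim=0.92, cool=0.41; AND[min(a, b)] → w = 0.41
R2: moderate=0.64, hot=0.32; OR[max(a, b)] → w = 0.64
R3: ¬mild=1−0.88=0.12, moderate=0.64; AND[min(a, b)] → w = 0.12
R4: mild=0.88, moderate=0.64; AND[min(a, b)] → w = 0.64
Rules with consequent 'moderate': {R2, R3} → strengths 0.64, 0.12
Aggregate via t-conorm [max(a, b)]: 0.64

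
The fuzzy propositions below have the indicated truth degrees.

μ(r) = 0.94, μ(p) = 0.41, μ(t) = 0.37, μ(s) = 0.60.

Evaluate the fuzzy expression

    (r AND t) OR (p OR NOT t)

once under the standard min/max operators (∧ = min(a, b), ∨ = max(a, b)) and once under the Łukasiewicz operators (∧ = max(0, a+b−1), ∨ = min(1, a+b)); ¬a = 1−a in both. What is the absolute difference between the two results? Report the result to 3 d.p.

Under standard min/max:
  r AND t = min(a, b) on (0.94, 0.37) = 0.37
  NOT t = 1 − 0.37 = 0.63
  p OR NOT t = max(a, b) on (0.41, 0.63) = 0.63
  (r AND t) OR (p OR NOT t) = max(a, b) on (0.37, 0.63) = 0.63
  → value = 0.6300
Under Łukasiewicz:
  r AND t = max(0, a+b−1) on (0.94, 0.37) = 0.31
  NOT t = 1 − 0.37 = 0.63
  p OR NOT t = min(1, a+b) on (0.41, 0.63) = 1.00
  (r AND t) OR (p OR NOT t) = min(1, a+b) on (0.31, 1.00) = 1.00
  → value = 1.0000
|0.6300 − 1.0000| = 0.370

0.370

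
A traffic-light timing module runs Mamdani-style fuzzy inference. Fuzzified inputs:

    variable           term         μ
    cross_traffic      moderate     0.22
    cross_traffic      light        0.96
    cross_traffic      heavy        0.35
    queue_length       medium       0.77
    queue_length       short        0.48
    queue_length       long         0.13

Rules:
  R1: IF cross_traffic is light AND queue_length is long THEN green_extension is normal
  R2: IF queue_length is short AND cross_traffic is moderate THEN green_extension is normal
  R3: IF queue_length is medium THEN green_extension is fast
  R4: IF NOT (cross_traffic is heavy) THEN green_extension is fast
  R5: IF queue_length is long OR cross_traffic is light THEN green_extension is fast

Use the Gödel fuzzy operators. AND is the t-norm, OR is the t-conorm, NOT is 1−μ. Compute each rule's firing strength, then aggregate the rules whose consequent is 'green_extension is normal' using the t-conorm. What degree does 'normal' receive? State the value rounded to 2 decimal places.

0.22

R1: light=0.96, long=0.13; AND[min(a, b)] → w = 0.13
R2: short=0.48, moderate=0.22; AND[min(a, b)] → w = 0.22
R3: medium=0.77 → w = 0.77
R4: ¬heavy=1−0.35=0.65 → w = 0.65
R5: long=0.13, light=0.96; OR[max(a, b)] → w = 0.96
Rules with consequent 'normal': {R1, R2} → strengths 0.13, 0.22
Aggregate via t-conorm [max(a, b)]: 0.22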